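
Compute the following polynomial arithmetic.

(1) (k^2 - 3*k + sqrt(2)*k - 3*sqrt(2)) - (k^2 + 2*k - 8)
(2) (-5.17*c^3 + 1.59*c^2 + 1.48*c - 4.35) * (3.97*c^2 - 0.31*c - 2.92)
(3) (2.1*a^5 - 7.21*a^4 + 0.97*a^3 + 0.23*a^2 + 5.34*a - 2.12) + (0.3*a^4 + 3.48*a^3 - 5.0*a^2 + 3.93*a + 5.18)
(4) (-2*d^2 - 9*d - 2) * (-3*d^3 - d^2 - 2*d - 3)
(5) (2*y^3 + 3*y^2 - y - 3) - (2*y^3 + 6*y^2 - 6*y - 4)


(1) = -5*k + sqrt(2)*k - 3*sqrt(2) + 8
(2) = -20.5249*c^5 + 7.915*c^4 + 20.4791*c^3 - 22.3711*c^2 - 2.9731*c + 12.702
(3) = 2.1*a^5 - 6.91*a^4 + 4.45*a^3 - 4.77*a^2 + 9.27*a + 3.06
(4) = 6*d^5 + 29*d^4 + 19*d^3 + 26*d^2 + 31*d + 6
(5) = -3*y^2 + 5*y + 1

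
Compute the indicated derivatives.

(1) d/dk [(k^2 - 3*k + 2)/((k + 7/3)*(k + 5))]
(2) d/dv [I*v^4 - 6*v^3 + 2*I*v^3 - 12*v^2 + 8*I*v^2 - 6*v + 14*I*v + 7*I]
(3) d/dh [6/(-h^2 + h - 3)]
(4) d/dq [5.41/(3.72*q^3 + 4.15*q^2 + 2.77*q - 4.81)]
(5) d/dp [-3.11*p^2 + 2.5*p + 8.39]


(1) = 3*(31*k^2 + 58*k - 149)/(9*k^4 + 132*k^3 + 694*k^2 + 1540*k + 1225)
(2) = 4*I*v^3 + v^2*(-18 + 6*I) + v*(-24 + 16*I) - 6 + 14*I
(3) = 6*(2*h - 1)/(h^2 - h + 3)^2
(4) = (-60.3756*q^2 - 44.903*q - 14.9857)/(3.72*q^3 + 4.15*q^2 + 2.77*q - 4.81)^2
(5) = 2.5 - 6.22*p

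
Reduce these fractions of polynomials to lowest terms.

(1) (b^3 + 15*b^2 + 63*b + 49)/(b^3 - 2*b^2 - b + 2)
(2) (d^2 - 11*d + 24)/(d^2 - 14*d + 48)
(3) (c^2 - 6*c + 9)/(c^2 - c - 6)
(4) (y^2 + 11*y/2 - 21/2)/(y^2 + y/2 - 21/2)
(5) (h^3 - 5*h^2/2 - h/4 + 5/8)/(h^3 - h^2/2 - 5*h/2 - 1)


(1) = (b^2 + 14*b + 49)/(b^2 - 3*b + 2)
(2) = (d - 3)/(d - 6)
(3) = (c - 3)/(c + 2)
(4) = (2*y^2 + 11*y - 21)/(2*y^2 + y - 21)
(5) = (4*h^2 - 12*h + 5)/(4*h^2 - 4*h - 8)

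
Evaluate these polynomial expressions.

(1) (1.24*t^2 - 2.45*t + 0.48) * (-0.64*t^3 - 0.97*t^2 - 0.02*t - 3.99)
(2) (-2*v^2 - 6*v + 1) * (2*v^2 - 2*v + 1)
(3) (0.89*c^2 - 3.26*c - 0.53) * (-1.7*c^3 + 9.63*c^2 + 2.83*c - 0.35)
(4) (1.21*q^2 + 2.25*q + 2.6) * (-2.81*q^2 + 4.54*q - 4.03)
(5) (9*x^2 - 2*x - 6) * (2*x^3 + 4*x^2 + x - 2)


(1) = -0.7936*t^5 + 0.3652*t^4 + 2.0445*t^3 - 5.3642*t^2 + 9.7659*t - 1.9152
(2) = -4*v^4 - 8*v^3 + 12*v^2 - 8*v + 1
(3) = -1.513*c^5 + 14.1127*c^4 - 27.9741*c^3 - 14.6412*c^2 - 0.3589*c + 0.1855
(4) = -3.4001*q^4 - 0.8291*q^3 - 1.9673*q^2 + 2.7365*q - 10.478
(5) = 18*x^5 + 32*x^4 - 11*x^3 - 44*x^2 - 2*x + 12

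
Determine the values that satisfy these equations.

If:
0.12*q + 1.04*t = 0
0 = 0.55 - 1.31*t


Then:
q = -3.64
t = 0.42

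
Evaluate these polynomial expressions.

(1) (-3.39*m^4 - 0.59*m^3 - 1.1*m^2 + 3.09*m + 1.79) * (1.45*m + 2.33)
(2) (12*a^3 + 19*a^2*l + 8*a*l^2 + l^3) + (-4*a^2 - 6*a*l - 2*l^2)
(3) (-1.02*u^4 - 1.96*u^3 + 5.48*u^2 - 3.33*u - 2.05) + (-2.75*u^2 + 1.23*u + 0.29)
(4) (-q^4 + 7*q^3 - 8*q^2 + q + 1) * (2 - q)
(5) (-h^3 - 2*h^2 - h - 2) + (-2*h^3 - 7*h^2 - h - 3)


(1) = -4.9155*m^5 - 8.7542*m^4 - 2.9697*m^3 + 1.9175*m^2 + 9.7952*m + 4.1707
(2) = 12*a^3 + 19*a^2*l - 4*a^2 + 8*a*l^2 - 6*a*l + l^3 - 2*l^2
(3) = -1.02*u^4 - 1.96*u^3 + 2.73*u^2 - 2.1*u - 1.76
(4) = q^5 - 9*q^4 + 22*q^3 - 17*q^2 + q + 2
(5) = -3*h^3 - 9*h^2 - 2*h - 5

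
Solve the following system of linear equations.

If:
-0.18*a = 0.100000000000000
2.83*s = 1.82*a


Then:
a = -0.56
s = -0.36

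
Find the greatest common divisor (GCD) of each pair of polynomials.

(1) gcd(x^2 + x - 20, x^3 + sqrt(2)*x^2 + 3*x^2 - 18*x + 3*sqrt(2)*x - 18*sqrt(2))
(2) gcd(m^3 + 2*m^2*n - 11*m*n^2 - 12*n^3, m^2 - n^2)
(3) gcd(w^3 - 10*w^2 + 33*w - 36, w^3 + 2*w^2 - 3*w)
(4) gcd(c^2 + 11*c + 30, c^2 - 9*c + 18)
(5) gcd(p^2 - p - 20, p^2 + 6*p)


(1) = gcd((x - 4)*(x + 5), (x - 3)*(x + 6)*(x + sqrt(2))) = 1
(2) = m + n
(3) = 1
(4) = 1
(5) = gcd((p - 5)*(p + 4), p*(p + 6)) = 1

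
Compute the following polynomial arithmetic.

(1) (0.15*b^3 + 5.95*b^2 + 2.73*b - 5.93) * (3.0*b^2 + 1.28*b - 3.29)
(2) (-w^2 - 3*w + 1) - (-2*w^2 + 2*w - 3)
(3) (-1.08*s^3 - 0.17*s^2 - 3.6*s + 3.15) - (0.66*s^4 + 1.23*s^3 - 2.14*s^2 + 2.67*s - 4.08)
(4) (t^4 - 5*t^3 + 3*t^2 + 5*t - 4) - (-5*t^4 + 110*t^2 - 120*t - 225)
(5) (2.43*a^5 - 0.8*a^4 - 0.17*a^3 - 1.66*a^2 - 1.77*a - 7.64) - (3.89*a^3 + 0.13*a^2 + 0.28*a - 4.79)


(1) = 0.45*b^5 + 18.042*b^4 + 15.3125*b^3 - 33.8711*b^2 - 16.5721*b + 19.5097
(2) = w^2 - 5*w + 4
(3) = -0.66*s^4 - 2.31*s^3 + 1.97*s^2 - 6.27*s + 7.23
(4) = 6*t^4 - 5*t^3 - 107*t^2 + 125*t + 221
(5) = 2.43*a^5 - 0.8*a^4 - 4.06*a^3 - 1.79*a^2 - 2.05*a - 2.85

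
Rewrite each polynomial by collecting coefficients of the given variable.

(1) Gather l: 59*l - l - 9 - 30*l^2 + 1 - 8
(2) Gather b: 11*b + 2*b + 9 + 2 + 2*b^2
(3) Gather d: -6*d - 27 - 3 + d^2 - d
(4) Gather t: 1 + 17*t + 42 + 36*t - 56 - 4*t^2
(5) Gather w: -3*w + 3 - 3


(1) = -30*l^2 + 58*l - 16
(2) = 2*b^2 + 13*b + 11
(3) = d^2 - 7*d - 30
(4) = -4*t^2 + 53*t - 13
(5) = -3*w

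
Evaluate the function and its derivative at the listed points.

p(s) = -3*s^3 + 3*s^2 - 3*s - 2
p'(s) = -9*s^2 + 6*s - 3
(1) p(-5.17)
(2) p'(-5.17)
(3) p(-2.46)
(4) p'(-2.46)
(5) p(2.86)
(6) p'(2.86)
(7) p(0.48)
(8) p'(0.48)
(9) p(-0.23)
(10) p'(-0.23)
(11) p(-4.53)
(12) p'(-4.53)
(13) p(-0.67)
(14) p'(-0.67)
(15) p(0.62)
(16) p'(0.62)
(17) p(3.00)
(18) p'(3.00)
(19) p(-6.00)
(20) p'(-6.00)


(1) = 508.26
(2) = -274.58
(3) = 68.20
(4) = -72.22
(5) = -56.22
(6) = -59.46
(7) = -3.08
(8) = -2.19
(9) = -1.11
(10) = -4.86
(11) = 352.03
(12) = -214.87
(13) = 2.26
(14) = -11.06
(15) = -3.42
(16) = -2.74
(17) = -65.00
(18) = -66.00
(19) = 772.00
(20) = -363.00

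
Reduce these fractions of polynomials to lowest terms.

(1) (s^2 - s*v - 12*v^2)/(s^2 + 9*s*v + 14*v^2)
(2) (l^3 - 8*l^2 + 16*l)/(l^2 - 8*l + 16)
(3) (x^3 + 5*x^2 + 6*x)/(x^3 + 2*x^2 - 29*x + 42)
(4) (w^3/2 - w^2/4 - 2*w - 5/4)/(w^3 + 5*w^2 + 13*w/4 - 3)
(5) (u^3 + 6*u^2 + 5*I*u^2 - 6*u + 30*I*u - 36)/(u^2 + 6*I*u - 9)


(1) = (s^2 - s*v - 12*v^2)/(s^2 + 9*s*v + 14*v^2)
(2) = l
(3) = (x^3 + 5*x^2 + 6*x)/(x^3 + 2*x^2 - 29*x + 42)
(4) = (2*w^3 - w^2 - 8*w - 5)/(4*w^3 + 20*w^2 + 13*w - 12)
(5) = (u^2 + u*(6 + 2*I) + 12*I)/(u + 3*I)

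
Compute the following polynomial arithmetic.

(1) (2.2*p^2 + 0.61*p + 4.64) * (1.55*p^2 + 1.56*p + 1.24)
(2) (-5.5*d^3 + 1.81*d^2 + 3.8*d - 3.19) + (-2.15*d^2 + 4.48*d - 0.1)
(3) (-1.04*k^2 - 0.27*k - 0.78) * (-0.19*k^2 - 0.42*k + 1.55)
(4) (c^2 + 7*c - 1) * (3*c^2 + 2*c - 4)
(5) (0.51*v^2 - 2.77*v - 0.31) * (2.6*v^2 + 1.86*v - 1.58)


(1) = 3.41*p^4 + 4.3775*p^3 + 10.8716*p^2 + 7.9948*p + 5.7536
(2) = -5.5*d^3 - 0.34*d^2 + 8.28*d - 3.29
(3) = 0.1976*k^4 + 0.4881*k^3 - 1.3504*k^2 - 0.0909*k - 1.209
(4) = 3*c^4 + 23*c^3 + 7*c^2 - 30*c + 4
(5) = 1.326*v^4 - 6.2534*v^3 - 6.764*v^2 + 3.8*v + 0.4898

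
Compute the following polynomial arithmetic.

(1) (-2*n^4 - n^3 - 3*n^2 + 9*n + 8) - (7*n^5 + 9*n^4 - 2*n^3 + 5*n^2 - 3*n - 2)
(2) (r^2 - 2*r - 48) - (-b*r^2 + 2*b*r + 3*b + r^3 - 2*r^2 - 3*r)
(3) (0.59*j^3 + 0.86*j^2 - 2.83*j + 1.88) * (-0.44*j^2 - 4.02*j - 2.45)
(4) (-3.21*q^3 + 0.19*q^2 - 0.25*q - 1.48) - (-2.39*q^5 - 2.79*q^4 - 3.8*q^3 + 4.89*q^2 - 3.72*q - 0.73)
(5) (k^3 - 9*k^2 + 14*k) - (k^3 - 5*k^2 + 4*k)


(1) = -7*n^5 - 11*n^4 + n^3 - 8*n^2 + 12*n + 10
(2) = b*r^2 - 2*b*r - 3*b - r^3 + 3*r^2 + r - 48
(3) = -0.2596*j^5 - 2.7502*j^4 - 3.6575*j^3 + 8.4424*j^2 - 0.6241*j - 4.606
(4) = 2.39*q^5 + 2.79*q^4 + 0.59*q^3 - 4.7*q^2 + 3.47*q - 0.75
(5) = -4*k^2 + 10*k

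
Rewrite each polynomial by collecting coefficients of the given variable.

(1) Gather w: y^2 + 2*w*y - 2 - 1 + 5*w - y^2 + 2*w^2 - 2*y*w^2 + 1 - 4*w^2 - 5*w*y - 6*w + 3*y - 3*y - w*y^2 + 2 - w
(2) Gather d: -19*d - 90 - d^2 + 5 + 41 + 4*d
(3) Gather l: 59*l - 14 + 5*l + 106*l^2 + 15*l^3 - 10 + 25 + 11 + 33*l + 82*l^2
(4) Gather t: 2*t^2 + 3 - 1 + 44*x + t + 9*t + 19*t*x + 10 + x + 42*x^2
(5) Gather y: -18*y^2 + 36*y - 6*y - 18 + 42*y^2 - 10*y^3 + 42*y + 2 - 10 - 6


(1) = w^2*(-2*y - 2) + w*(-y^2 - 3*y - 2)
(2) = -d^2 - 15*d - 44
(3) = 15*l^3 + 188*l^2 + 97*l + 12
(4) = 2*t^2 + t*(19*x + 10) + 42*x^2 + 45*x + 12
(5) = -10*y^3 + 24*y^2 + 72*y - 32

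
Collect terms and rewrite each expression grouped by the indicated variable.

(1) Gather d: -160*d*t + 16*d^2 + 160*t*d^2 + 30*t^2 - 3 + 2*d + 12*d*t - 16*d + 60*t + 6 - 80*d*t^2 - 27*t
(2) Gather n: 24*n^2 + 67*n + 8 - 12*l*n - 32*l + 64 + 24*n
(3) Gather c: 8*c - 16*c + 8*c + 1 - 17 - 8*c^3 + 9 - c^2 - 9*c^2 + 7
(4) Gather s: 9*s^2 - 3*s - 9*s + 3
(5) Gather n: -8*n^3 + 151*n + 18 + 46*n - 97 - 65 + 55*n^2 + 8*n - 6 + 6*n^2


(1) = d^2*(160*t + 16) + d*(-80*t^2 - 148*t - 14) + 30*t^2 + 33*t + 3
(2) = -32*l + 24*n^2 + n*(91 - 12*l) + 72
(3) = -8*c^3 - 10*c^2
(4) = 9*s^2 - 12*s + 3
(5) = -8*n^3 + 61*n^2 + 205*n - 150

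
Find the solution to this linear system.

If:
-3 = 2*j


Then:
j = -3/2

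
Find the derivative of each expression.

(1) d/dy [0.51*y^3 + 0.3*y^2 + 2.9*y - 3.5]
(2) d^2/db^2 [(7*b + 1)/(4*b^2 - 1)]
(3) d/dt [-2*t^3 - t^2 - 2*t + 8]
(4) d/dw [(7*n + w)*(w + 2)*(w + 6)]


(1) = 1.53*y^2 + 0.6*y + 2.9
(2) = 8*(28*b^3 + 12*b^2 + 21*b + 1)/(64*b^6 - 48*b^4 + 12*b^2 - 1)
(3) = -6*t^2 - 2*t - 2
(4) = 14*n*w + 56*n + 3*w^2 + 16*w + 12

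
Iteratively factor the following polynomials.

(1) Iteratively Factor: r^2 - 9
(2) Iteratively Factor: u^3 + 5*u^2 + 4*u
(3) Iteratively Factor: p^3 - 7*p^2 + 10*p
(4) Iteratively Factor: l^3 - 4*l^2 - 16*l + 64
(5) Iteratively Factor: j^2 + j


(1) = (r + 3)*(r - 3)
(2) = (u)*(u^2 + 5*u + 4) = u*(u + 4)*(u + 1)
(3) = (p - 2)*(p^2 - 5*p) = (p - 5)*(p - 2)*(p)
(4) = (l - 4)*(l^2 - 16) = (l - 4)^2*(l + 4)
(5) = (j + 1)*(j)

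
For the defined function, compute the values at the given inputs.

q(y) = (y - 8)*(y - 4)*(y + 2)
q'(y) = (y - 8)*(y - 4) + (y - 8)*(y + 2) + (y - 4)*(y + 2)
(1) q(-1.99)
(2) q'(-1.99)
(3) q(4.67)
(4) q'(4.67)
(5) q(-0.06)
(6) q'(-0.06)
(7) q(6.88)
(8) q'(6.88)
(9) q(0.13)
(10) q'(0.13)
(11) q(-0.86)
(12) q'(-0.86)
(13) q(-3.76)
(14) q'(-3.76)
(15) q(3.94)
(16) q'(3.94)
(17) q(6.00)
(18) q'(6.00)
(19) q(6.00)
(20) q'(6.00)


(1) = 0.60
(2) = 59.68
(3) = -14.88
(4) = -19.97
(5) = 63.48
(6) = 9.21
(7) = -28.64
(8) = 12.40
(9) = 64.87
(10) = 5.45
(11) = 49.09
(12) = 27.42
(13) = -160.61
(14) = 125.61
(15) = 1.45
(16) = -24.23
(17) = -32.00
(18) = -4.00
(19) = -32.00
(20) = -4.00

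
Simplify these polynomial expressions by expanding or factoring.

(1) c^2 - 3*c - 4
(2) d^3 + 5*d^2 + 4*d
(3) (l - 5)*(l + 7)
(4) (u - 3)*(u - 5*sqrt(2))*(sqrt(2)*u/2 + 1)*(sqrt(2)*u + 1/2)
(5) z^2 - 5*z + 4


(1) = (c - 4)*(c + 1)
(2) = d*(d + 1)*(d + 4)
(3) = l^2 + 2*l - 35
(4) = u^4 - 15*sqrt(2)*u^3/4 - 3*u^3 - 12*u^2 + 45*sqrt(2)*u^2/4 - 5*sqrt(2)*u/2 + 36*u + 15*sqrt(2)/2
(5) = (z - 4)*(z - 1)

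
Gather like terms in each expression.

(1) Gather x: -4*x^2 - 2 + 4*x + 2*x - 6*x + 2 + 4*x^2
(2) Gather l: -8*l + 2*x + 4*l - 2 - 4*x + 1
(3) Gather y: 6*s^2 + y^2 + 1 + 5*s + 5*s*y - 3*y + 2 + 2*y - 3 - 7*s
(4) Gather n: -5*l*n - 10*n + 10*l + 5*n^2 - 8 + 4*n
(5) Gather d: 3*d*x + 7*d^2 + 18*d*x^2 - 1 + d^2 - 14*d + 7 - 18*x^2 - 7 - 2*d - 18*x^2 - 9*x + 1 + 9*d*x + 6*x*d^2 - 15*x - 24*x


(1) = 0
(2) = -4*l - 2*x - 1
(3) = 6*s^2 - 2*s + y^2 + y*(5*s - 1)
(4) = 10*l + 5*n^2 + n*(-5*l - 6) - 8
(5) = d^2*(6*x + 8) + d*(18*x^2 + 12*x - 16) - 36*x^2 - 48*x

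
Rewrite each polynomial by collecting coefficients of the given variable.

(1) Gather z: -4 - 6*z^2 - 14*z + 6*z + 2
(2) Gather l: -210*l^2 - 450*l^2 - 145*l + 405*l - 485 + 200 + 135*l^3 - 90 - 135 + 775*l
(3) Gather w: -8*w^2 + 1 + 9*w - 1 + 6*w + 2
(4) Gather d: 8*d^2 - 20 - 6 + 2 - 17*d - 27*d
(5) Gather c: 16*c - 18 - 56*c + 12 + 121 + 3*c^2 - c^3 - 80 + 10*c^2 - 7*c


(1) = -6*z^2 - 8*z - 2
(2) = 135*l^3 - 660*l^2 + 1035*l - 510
(3) = -8*w^2 + 15*w + 2
(4) = 8*d^2 - 44*d - 24
(5) = -c^3 + 13*c^2 - 47*c + 35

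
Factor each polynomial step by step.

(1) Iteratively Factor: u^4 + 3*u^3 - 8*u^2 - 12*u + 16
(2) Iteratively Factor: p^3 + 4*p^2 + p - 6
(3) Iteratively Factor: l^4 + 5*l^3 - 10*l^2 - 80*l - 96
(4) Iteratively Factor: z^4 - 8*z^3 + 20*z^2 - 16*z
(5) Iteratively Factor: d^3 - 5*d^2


(1) = (u + 2)*(u^3 + u^2 - 10*u + 8) = (u - 1)*(u + 2)*(u^2 + 2*u - 8) = (u - 1)*(u + 2)*(u + 4)*(u - 2)
(2) = (p + 3)*(p^2 + p - 2) = (p + 2)*(p + 3)*(p - 1)
(3) = (l + 2)*(l^3 + 3*l^2 - 16*l - 48) = (l - 4)*(l + 2)*(l^2 + 7*l + 12) = (l - 4)*(l + 2)*(l + 4)*(l + 3)
(4) = (z - 2)*(z^3 - 6*z^2 + 8*z) = (z - 2)^2*(z^2 - 4*z) = (z - 4)*(z - 2)^2*(z)
(5) = (d - 5)*(d^2) = d*(d - 5)*(d)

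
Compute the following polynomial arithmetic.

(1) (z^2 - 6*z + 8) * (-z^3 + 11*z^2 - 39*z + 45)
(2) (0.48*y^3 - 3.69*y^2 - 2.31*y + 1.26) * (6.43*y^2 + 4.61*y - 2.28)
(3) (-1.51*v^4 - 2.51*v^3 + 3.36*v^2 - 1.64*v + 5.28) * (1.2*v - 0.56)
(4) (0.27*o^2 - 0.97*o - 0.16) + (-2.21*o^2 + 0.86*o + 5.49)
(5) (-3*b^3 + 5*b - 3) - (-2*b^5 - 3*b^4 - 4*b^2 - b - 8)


(1) = -z^5 + 17*z^4 - 113*z^3 + 367*z^2 - 582*z + 360
(2) = 3.0864*y^5 - 21.5139*y^4 - 32.9586*y^3 + 5.8659*y^2 + 11.0754*y - 2.8728
(3) = -1.812*v^5 - 2.1664*v^4 + 5.4376*v^3 - 3.8496*v^2 + 7.2544*v - 2.9568
(4) = -1.94*o^2 - 0.11*o + 5.33
(5) = 2*b^5 + 3*b^4 - 3*b^3 + 4*b^2 + 6*b + 5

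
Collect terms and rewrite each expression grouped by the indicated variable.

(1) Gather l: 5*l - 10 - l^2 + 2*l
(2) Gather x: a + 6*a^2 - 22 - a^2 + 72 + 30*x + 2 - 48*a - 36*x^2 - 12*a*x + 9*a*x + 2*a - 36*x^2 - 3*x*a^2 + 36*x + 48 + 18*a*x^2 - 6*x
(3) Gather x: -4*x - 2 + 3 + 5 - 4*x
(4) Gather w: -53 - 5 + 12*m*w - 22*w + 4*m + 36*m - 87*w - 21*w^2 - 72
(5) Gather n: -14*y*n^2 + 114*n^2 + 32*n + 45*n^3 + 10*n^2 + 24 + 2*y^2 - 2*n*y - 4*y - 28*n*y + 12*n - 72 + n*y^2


(1) = -l^2 + 7*l - 10
(2) = 5*a^2 - 45*a + x^2*(18*a - 72) + x*(-3*a^2 - 3*a + 60) + 100
(3) = 6 - 8*x
(4) = 40*m - 21*w^2 + w*(12*m - 109) - 130
(5) = 45*n^3 + n^2*(124 - 14*y) + n*(y^2 - 30*y + 44) + 2*y^2 - 4*y - 48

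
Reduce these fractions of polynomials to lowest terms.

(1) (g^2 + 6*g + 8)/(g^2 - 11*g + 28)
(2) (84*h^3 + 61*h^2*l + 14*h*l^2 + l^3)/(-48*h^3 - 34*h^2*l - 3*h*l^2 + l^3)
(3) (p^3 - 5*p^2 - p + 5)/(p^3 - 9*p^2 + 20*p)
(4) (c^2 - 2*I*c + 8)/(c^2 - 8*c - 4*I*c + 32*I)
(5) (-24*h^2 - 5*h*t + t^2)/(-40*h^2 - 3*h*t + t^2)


(1) = (g^2 + 6*g + 8)/(g^2 - 11*g + 28)
(2) = (-28*h^2 - 11*h*l - l^2)/(16*h^2 + 6*h*l - l^2)
(3) = (p^2 - 1)/(p^2 - 4*p)
(4) = (c + 2*I)/(c - 8)
(5) = (3*h + t)/(5*h + t)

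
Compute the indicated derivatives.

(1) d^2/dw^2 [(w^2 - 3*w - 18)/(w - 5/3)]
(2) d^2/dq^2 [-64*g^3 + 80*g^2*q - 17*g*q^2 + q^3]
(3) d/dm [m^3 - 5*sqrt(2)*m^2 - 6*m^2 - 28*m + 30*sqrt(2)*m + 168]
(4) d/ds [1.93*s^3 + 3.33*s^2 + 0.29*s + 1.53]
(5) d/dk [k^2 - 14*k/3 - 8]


(1) = -1092/(27*w^3 - 135*w^2 + 225*w - 125)
(2) = -34*g + 6*q
(3) = 3*m^2 - 10*sqrt(2)*m - 12*m - 28 + 30*sqrt(2)
(4) = 5.79*s^2 + 6.66*s + 0.29
(5) = 2*k - 14/3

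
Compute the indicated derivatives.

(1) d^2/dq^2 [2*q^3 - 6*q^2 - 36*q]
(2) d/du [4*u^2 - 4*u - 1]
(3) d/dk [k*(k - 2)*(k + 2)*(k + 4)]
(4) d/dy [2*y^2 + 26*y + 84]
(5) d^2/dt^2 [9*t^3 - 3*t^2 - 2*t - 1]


(1) = 12*q - 12
(2) = 8*u - 4
(3) = 4*k^3 + 12*k^2 - 8*k - 16
(4) = 4*y + 26
(5) = 54*t - 6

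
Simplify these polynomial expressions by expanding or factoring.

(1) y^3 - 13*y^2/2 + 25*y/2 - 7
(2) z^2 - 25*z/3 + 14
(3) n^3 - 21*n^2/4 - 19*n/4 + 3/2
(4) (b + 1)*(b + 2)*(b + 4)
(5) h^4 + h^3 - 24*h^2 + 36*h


(1) = (y - 7/2)*(y - 2)*(y - 1)
(2) = (z - 6)*(z - 7/3)
(3) = (n - 6)*(n - 1/4)*(n + 1)
(4) = b^3 + 7*b^2 + 14*b + 8
(5) = h*(h - 3)*(h - 2)*(h + 6)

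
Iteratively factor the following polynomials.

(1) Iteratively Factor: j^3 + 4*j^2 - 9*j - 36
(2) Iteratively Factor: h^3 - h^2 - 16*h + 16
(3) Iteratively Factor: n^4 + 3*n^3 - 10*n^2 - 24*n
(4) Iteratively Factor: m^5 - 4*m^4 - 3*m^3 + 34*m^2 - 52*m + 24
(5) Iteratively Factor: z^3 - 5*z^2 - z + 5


(1) = (j - 3)*(j^2 + 7*j + 12) = (j - 3)*(j + 4)*(j + 3)
(2) = (h - 4)*(h^2 + 3*h - 4) = (h - 4)*(h - 1)*(h + 4)
(3) = (n)*(n^3 + 3*n^2 - 10*n - 24) = n*(n + 2)*(n^2 + n - 12) = n*(n - 3)*(n + 2)*(n + 4)
(4) = (m + 3)*(m^4 - 7*m^3 + 18*m^2 - 20*m + 8) = (m - 2)*(m + 3)*(m^3 - 5*m^2 + 8*m - 4) = (m - 2)*(m - 1)*(m + 3)*(m^2 - 4*m + 4) = (m - 2)^2*(m - 1)*(m + 3)*(m - 2)
(5) = (z - 5)*(z^2 - 1) = (z - 5)*(z + 1)*(z - 1)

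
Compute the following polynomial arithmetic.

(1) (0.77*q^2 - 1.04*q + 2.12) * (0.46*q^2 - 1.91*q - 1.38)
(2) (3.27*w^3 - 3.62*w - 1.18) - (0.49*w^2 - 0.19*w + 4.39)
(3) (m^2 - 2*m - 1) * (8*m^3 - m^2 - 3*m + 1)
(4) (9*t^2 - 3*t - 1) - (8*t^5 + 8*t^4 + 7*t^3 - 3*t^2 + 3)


(1) = 0.3542*q^4 - 1.9491*q^3 + 1.899*q^2 - 2.614*q - 2.9256
(2) = 3.27*w^3 - 0.49*w^2 - 3.43*w - 5.57
(3) = 8*m^5 - 17*m^4 - 9*m^3 + 8*m^2 + m - 1
(4) = -8*t^5 - 8*t^4 - 7*t^3 + 12*t^2 - 3*t - 4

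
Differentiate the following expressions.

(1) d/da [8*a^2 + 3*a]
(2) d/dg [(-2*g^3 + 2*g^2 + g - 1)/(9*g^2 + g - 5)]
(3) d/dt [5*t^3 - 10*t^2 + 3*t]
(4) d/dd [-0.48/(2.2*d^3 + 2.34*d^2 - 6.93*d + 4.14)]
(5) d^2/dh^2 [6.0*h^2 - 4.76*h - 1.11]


(1) = 16*a + 3
(2) = (-18*g^4 - 4*g^3 + 23*g^2 - 2*g - 4)/(81*g^4 + 18*g^3 - 89*g^2 - 10*g + 25)
(3) = 15*t^2 - 20*t + 3
(4) = (3.168*d^2 + 2.2464*d - 3.3264)/(2.2*d^3 + 2.34*d^2 - 6.93*d + 4.14)^2
(5) = 12.0000000000000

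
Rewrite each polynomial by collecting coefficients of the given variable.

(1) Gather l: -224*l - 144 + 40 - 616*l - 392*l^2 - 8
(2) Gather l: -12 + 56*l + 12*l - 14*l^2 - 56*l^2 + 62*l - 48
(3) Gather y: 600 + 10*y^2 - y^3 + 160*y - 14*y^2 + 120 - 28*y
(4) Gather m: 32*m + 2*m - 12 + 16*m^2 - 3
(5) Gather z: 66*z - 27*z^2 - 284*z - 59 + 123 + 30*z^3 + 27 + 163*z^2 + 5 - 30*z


(1) = -392*l^2 - 840*l - 112
(2) = -70*l^2 + 130*l - 60
(3) = -y^3 - 4*y^2 + 132*y + 720
(4) = 16*m^2 + 34*m - 15
(5) = 30*z^3 + 136*z^2 - 248*z + 96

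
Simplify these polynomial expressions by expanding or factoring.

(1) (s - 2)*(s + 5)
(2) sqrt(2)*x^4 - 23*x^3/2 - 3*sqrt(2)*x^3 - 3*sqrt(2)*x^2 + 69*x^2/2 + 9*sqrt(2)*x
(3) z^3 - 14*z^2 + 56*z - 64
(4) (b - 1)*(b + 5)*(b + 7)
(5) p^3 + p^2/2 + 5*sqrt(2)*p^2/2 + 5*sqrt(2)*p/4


(1) = s^2 + 3*s - 10
(2) = x*(x - 3)*(x - 6*sqrt(2))*(sqrt(2)*x + 1/2)
(3) = (z - 8)*(z - 4)*(z - 2)
(4) = b^3 + 11*b^2 + 23*b - 35
(5) = p*(p + 1/2)*(p + 5*sqrt(2)/2)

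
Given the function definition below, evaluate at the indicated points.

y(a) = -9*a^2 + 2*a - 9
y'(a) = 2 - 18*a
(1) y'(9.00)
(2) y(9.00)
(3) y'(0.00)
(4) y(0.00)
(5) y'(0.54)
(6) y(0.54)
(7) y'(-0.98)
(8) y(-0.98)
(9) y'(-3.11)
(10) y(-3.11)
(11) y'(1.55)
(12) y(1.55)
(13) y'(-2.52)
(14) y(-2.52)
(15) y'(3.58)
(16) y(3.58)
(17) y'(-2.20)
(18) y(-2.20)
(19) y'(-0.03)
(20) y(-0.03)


(1) = -160.00
(2) = -720.00
(3) = 2.00
(4) = -9.00
(5) = -7.72
(6) = -10.54
(7) = 19.64
(8) = -19.60
(9) = 57.98
(10) = -102.27
(11) = -25.90
(12) = -27.52
(13) = 47.36
(14) = -71.19
(15) = -62.44
(16) = -117.19
(17) = 41.60
(18) = -56.96
(19) = 2.54
(20) = -9.07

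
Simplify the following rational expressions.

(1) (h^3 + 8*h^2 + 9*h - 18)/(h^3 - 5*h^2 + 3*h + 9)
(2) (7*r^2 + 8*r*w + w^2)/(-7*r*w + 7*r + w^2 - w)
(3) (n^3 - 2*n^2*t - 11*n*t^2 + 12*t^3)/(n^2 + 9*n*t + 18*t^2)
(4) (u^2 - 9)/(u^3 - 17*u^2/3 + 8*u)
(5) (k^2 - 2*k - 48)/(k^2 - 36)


(1) = (h^3 + 8*h^2 + 9*h - 18)/(h^3 - 5*h^2 + 3*h + 9)
(2) = (-7*r^2 - 8*r*w - w^2)/(7*r*w - 7*r - w^2 + w)
(3) = (n^2 - 5*n*t + 4*t^2)/(n + 6*t)
(4) = (3*u + 9)/(3*u^2 - 8*u)
(5) = (k - 8)/(k - 6)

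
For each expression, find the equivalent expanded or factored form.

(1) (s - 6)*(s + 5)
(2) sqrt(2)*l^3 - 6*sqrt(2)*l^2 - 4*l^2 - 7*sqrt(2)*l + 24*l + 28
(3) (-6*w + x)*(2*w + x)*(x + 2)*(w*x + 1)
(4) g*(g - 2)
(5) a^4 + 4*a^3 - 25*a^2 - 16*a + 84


(1) = s^2 - s - 30
(2) = (l - 7)*(l - 2*sqrt(2))*(sqrt(2)*l + sqrt(2))
(3) = -12*w^3*x^2 - 24*w^3*x - 4*w^2*x^3 - 8*w^2*x^2 - 12*w^2*x - 24*w^2 + w*x^4 + 2*w*x^3 - 4*w*x^2 - 8*w*x + x^3 + 2*x^2
(4) = g^2 - 2*g
(5) = (a - 3)*(a - 2)*(a + 2)*(a + 7)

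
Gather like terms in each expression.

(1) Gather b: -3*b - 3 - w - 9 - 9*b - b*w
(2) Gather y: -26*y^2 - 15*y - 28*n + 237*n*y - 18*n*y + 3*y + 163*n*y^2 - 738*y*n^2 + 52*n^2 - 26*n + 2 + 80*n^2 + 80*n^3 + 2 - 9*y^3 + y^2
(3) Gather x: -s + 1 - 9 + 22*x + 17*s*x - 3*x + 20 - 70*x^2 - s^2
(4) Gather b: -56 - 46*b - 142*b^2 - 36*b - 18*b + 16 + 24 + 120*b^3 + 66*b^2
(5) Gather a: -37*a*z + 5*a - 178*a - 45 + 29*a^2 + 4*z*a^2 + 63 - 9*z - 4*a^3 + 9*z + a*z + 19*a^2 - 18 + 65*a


(1) = b*(-w - 12) - w - 12
(2) = 80*n^3 + 132*n^2 - 54*n - 9*y^3 + y^2*(163*n - 25) + y*(-738*n^2 + 219*n - 12) + 4
(3) = -s^2 - s - 70*x^2 + x*(17*s + 19) + 12
(4) = 120*b^3 - 76*b^2 - 100*b - 16
(5) = -4*a^3 + a^2*(4*z + 48) + a*(-36*z - 108)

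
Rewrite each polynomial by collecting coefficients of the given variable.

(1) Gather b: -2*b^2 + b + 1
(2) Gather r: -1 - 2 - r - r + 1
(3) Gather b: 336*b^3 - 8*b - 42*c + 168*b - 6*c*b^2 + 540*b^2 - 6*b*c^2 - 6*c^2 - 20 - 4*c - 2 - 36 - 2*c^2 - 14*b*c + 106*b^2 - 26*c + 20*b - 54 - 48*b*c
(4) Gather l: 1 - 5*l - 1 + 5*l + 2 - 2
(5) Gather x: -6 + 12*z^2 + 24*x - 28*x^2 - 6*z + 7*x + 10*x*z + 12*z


(1) = -2*b^2 + b + 1
(2) = -2*r - 2
(3) = 336*b^3 + b^2*(646 - 6*c) + b*(-6*c^2 - 62*c + 180) - 8*c^2 - 72*c - 112
(4) = 0
(5) = -28*x^2 + x*(10*z + 31) + 12*z^2 + 6*z - 6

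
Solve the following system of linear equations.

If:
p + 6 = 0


Then:
p = -6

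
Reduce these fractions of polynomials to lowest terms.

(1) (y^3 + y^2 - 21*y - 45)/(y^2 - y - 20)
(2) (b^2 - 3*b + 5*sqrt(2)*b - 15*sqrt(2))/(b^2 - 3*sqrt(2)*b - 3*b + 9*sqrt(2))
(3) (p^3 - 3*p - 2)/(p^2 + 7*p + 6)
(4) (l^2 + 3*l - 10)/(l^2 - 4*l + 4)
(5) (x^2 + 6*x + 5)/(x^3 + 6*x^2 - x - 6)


(1) = (y^2 + 6*y + 9)/(y + 4)
(2) = (b + 5*sqrt(2))/(b - 3*sqrt(2))
(3) = (p^2 - p - 2)/(p + 6)
(4) = (l + 5)/(l - 2)
(5) = (x + 5)/(x^2 + 5*x - 6)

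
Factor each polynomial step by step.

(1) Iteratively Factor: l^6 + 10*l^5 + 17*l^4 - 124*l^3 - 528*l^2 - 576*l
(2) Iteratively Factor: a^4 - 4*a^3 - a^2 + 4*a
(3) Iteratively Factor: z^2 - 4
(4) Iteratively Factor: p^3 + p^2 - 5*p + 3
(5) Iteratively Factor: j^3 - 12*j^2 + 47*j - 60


(1) = (l + 3)*(l^5 + 7*l^4 - 4*l^3 - 112*l^2 - 192*l) = l*(l + 3)*(l^4 + 7*l^3 - 4*l^2 - 112*l - 192) = l*(l + 3)*(l + 4)*(l^3 + 3*l^2 - 16*l - 48) = l*(l + 3)^2*(l + 4)*(l^2 - 16) = l*(l - 4)*(l + 3)^2*(l + 4)*(l + 4)
(2) = (a - 1)*(a^3 - 3*a^2 - 4*a) = a*(a - 1)*(a^2 - 3*a - 4) = a*(a - 1)*(a + 1)*(a - 4)
(3) = (z + 2)*(z - 2)
(4) = (p - 1)*(p^2 + 2*p - 3) = (p - 1)^2*(p + 3)
(5) = (j - 4)*(j^2 - 8*j + 15) = (j - 5)*(j - 4)*(j - 3)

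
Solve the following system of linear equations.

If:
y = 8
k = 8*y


Then:
k = 64
y = 8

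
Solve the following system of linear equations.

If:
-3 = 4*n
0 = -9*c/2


Then:
c = 0
n = -3/4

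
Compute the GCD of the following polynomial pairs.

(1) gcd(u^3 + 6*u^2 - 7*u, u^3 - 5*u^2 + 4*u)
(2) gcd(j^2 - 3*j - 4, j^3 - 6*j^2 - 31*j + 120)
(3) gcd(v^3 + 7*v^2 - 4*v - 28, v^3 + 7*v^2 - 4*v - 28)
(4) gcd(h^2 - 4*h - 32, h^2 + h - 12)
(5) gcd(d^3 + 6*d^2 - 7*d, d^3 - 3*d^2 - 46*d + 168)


(1) = gcd(u*(u - 1)*(u + 7), u*(u - 4)*(u - 1)) = u^2 - u
(2) = gcd((j - 4)*(j + 1), (j - 8)*(j - 3)*(j + 5)) = 1
(3) = gcd((v - 2)*(v + 2)*(v + 7), (v - 2)*(v + 2)*(v + 7)) = v^3 + 7*v^2 - 4*v - 28
(4) = gcd((h - 8)*(h + 4), (h - 3)*(h + 4)) = h + 4
(5) = d + 7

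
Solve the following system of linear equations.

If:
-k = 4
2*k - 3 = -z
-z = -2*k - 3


Then:
No Solution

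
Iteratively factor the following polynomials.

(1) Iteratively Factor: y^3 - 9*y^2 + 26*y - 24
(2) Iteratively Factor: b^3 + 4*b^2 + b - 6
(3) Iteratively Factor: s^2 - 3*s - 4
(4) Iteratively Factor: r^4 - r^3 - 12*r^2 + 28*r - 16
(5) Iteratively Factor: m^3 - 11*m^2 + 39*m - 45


(1) = (y - 4)*(y^2 - 5*y + 6) = (y - 4)*(y - 2)*(y - 3)
(2) = (b + 2)*(b^2 + 2*b - 3) = (b - 1)*(b + 2)*(b + 3)
(3) = (s + 1)*(s - 4)
(4) = (r - 2)*(r^3 + r^2 - 10*r + 8) = (r - 2)*(r - 1)*(r^2 + 2*r - 8) = (r - 2)^2*(r - 1)*(r + 4)
(5) = (m - 3)*(m^2 - 8*m + 15) = (m - 5)*(m - 3)*(m - 3)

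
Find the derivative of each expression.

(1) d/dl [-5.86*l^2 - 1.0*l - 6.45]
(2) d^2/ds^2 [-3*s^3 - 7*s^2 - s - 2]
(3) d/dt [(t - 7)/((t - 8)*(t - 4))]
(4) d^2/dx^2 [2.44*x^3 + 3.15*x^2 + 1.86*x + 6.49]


(1) = -11.72*l - 1.0
(2) = -18*s - 14
(3) = (-t^2 + 14*t - 52)/(t^4 - 24*t^3 + 208*t^2 - 768*t + 1024)
(4) = 14.64*x + 6.3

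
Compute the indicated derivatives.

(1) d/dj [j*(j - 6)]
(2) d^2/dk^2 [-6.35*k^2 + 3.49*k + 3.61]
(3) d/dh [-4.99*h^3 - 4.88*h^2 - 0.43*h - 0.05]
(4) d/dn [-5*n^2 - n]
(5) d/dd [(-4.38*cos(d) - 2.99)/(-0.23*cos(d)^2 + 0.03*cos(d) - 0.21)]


(1) = 2*j - 6
(2) = -12.7000000000000
(3) = -14.97*h^2 - 9.76*h - 0.43
(4) = -10*n - 1
(5) = (1.0074*cos(d)^2 + 1.3754*cos(d) - 1.0095)*sin(d)/(0.0529*cos(d)^4 - 0.0138*cos(d)^3 + 0.0975*cos(d)^2 - 0.0126*cos(d) + 0.0441)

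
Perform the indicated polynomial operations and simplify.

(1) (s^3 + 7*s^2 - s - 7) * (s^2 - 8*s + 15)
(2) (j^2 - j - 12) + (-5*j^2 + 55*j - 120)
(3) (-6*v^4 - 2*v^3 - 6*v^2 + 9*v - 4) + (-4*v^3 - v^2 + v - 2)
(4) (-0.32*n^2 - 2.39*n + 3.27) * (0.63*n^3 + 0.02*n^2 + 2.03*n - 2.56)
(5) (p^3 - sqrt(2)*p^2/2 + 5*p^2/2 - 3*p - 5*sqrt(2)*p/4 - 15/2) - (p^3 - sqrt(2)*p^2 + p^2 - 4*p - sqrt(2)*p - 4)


(1) = s^5 - s^4 - 42*s^3 + 106*s^2 + 41*s - 105
(2) = -4*j^2 + 54*j - 132
(3) = -6*v^4 - 6*v^3 - 7*v^2 + 10*v - 6
(4) = -0.2016*n^5 - 1.5121*n^4 + 1.3627*n^3 - 3.9671*n^2 + 12.7565*n - 8.3712
(5) = sqrt(2)*p^2/2 + 3*p^2/2 - sqrt(2)*p/4 + p - 7/2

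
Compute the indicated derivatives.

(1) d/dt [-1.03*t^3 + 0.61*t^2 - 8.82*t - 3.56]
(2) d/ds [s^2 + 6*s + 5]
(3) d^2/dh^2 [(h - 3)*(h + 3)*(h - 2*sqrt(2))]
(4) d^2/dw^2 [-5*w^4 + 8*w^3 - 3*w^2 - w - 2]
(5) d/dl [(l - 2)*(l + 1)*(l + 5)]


(1) = -3.09*t^2 + 1.22*t - 8.82
(2) = 2*s + 6
(3) = 6*h - 4*sqrt(2)
(4) = -60*w^2 + 48*w - 6
(5) = 3*l^2 + 8*l - 7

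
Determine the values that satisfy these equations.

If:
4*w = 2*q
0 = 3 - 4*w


Then:
q = 3/2
w = 3/4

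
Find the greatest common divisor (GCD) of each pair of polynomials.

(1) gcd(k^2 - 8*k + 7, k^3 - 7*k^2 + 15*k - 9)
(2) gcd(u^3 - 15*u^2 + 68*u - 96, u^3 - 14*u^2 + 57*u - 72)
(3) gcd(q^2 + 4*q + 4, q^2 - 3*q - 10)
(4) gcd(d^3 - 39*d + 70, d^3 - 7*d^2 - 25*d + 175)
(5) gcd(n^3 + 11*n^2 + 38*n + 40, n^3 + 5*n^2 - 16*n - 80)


(1) = k - 1
(2) = gcd((u - 8)*(u - 4)*(u - 3), (u - 8)*(u - 3)^2) = u^2 - 11*u + 24
(3) = q + 2
(4) = d - 5
(5) = n^2 + 9*n + 20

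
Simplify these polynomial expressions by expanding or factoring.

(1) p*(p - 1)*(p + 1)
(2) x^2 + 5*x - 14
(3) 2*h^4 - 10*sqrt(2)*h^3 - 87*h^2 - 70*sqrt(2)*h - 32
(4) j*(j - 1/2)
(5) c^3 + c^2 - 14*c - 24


(1) = p^3 - p
(2) = (x - 2)*(x + 7)
(3) = (h - 8*sqrt(2))*(h + 2*sqrt(2))*(sqrt(2)*h + 1)^2
(4) = j^2 - j/2
(5) = (c - 4)*(c + 2)*(c + 3)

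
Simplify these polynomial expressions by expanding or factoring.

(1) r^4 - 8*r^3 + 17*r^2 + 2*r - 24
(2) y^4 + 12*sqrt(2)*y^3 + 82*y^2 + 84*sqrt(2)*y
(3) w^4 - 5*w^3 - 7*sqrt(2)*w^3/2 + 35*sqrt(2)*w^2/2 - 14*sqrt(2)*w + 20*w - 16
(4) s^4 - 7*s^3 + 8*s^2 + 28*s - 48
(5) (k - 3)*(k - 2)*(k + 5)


(1) = (r - 4)*(r - 3)*(r - 2)*(r + 1)
(2) = y*(y + 2*sqrt(2))*(y + 3*sqrt(2))*(y + 7*sqrt(2))
(3) = (w - 4)*(w - 1)*(w - 4*sqrt(2))*(w + sqrt(2)/2)
(4) = (s - 4)*(s - 3)*(s - 2)*(s + 2)
(5) = k^3 - 19*k + 30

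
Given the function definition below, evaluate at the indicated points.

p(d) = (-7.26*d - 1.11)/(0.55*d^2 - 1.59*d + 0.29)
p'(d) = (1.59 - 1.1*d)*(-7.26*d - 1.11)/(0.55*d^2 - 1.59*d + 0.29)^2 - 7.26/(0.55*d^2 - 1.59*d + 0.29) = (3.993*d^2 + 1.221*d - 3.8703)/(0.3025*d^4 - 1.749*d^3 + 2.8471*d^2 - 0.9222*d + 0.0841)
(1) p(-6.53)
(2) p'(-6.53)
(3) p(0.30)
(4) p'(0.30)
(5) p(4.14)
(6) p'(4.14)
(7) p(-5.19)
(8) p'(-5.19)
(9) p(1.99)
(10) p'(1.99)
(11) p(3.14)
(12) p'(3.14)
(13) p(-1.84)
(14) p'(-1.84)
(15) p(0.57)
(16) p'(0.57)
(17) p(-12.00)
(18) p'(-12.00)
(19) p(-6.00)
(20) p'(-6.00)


(1) = 1.36
(2) = 0.14
(3) = 23.91
(4) = -166.33
(5) = -9.94
(6) = 7.09
(7) = 1.57
(8) = 0.18
(9) = 22.35
(10) = 29.67
(11) = -33.20
(12) = 75.84
(13) = 2.41
(14) = 0.29
(15) = 11.99
(16) = -9.80
(17) = 0.87
(18) = 0.06
(19) = 1.43
(20) = 0.15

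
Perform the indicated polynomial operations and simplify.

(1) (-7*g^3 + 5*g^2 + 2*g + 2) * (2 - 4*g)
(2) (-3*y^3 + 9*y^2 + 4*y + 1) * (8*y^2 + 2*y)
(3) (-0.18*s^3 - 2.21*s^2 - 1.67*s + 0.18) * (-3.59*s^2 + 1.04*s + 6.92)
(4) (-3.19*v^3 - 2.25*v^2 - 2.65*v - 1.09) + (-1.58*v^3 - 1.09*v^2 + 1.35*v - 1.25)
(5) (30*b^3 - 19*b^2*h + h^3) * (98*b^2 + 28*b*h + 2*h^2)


(1) = 28*g^4 - 34*g^3 + 2*g^2 - 4*g + 4
(2) = -24*y^5 + 66*y^4 + 50*y^3 + 16*y^2 + 2*y
(3) = 0.6462*s^5 + 7.7467*s^4 + 2.4513*s^3 - 17.6762*s^2 - 11.3692*s + 1.2456
(4) = -4.77*v^3 - 3.34*v^2 - 1.3*v - 2.34
(5) = 2940*b^5 - 1022*b^4*h - 472*b^3*h^2 + 60*b^2*h^3 + 28*b*h^4 + 2*h^5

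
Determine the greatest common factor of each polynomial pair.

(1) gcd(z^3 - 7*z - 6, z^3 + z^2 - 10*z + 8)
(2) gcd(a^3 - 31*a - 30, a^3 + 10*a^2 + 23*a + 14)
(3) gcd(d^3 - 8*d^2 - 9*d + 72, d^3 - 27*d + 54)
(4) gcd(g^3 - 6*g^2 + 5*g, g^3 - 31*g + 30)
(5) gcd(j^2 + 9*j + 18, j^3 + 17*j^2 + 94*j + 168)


(1) = gcd((z - 3)*(z + 1)*(z + 2), (z - 2)*(z - 1)*(z + 4)) = 1
(2) = gcd((a - 6)*(a + 1)*(a + 5), (a + 1)*(a + 2)*(a + 7)) = a + 1
(3) = gcd((d - 8)*(d - 3)*(d + 3), (d - 3)^2*(d + 6)) = d - 3
(4) = gcd(g*(g - 5)*(g - 1), (g - 5)*(g - 1)*(g + 6)) = g^2 - 6*g + 5
(5) = gcd((j + 3)*(j + 6), (j + 4)*(j + 6)*(j + 7)) = j + 6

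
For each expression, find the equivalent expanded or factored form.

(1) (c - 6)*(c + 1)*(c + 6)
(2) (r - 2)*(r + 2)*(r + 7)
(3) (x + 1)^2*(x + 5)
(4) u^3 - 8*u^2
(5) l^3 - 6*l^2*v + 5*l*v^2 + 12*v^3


(1) = c^3 + c^2 - 36*c - 36
(2) = r^3 + 7*r^2 - 4*r - 28
(3) = x^3 + 7*x^2 + 11*x + 5
(4) = u^2*(u - 8)
(5) = (l - 4*v)*(l - 3*v)*(l + v)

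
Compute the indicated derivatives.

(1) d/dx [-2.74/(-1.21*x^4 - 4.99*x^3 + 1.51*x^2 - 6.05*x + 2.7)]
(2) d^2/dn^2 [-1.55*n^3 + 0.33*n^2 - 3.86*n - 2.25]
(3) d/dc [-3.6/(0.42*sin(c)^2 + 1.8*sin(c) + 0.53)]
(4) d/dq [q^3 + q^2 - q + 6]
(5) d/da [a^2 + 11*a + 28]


(1) = (-13.2616*x^3 - 41.0178*x^2 + 8.2748*x - 16.577)/(1.21*x^4 + 4.99*x^3 - 1.51*x^2 + 6.05*x - 2.7)^2
(2) = 0.66 - 9.3*n
(3) = (3.024*sin(c) + 6.48)*cos(c)/(0.42*sin(c)^2 + 1.8*sin(c) + 0.53)^2
(4) = 3*q^2 + 2*q - 1
(5) = 2*a + 11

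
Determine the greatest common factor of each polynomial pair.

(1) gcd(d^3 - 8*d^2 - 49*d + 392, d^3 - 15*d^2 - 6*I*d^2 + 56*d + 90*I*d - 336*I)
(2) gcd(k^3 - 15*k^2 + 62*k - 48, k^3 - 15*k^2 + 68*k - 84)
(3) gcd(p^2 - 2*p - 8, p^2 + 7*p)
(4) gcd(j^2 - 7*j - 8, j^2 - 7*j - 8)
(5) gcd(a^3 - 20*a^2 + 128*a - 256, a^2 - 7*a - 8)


(1) = gcd((d - 8)*(d - 7)*(d + 7), (d - 8)*(d - 7)*(d - 6*I)) = d^2 - 15*d + 56
(2) = k - 6
(3) = 1
(4) = j^2 - 7*j - 8
(5) = gcd((a - 8)^2*(a - 4), (a - 8)*(a + 1)) = a - 8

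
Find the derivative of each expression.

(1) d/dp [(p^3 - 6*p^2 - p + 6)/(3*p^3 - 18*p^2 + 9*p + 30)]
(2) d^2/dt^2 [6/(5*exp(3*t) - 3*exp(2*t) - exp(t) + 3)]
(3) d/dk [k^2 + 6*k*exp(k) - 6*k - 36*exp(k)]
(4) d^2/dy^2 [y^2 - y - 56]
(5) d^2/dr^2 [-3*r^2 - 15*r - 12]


(1) = 4*(2*p - 7)/(3*(p^4 - 14*p^3 + 69*p^2 - 140*p + 100))
(2) = 6*((-45*exp(2*t) + 12*exp(t) + 1)*(5*exp(3*t) - 3*exp(2*t) - exp(t) + 3) + 2*(-15*exp(2*t) + 6*exp(t) + 1)^2*exp(t))*exp(t)/(5*exp(3*t) - 3*exp(2*t) - exp(t) + 3)^3
(3) = 6*k*exp(k) + 2*k - 30*exp(k) - 6
(4) = 2
(5) = -6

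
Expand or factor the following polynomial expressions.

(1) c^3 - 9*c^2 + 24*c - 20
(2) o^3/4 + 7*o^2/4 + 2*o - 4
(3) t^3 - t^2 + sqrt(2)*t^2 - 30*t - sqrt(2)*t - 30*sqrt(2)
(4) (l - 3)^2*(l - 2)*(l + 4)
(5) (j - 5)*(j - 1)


(1) = (c - 5)*(c - 2)^2
(2) = (o/4 + 1)*(o - 1)*(o + 4)
(3) = (t - 6)*(t + 5)*(t + sqrt(2))
(4) = l^4 - 4*l^3 - 11*l^2 + 66*l - 72
(5) = j^2 - 6*j + 5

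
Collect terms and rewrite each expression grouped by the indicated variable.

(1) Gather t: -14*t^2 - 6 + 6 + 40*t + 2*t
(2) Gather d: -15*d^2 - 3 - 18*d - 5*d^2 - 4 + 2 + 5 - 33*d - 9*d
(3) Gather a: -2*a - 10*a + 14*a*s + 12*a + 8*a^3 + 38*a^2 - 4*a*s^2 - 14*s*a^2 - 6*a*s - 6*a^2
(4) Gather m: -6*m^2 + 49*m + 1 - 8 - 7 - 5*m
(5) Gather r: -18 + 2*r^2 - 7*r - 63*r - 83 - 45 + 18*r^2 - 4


(1) = -14*t^2 + 42*t
(2) = -20*d^2 - 60*d
(3) = 8*a^3 + a^2*(32 - 14*s) + a*(-4*s^2 + 8*s)
(4) = -6*m^2 + 44*m - 14
(5) = 20*r^2 - 70*r - 150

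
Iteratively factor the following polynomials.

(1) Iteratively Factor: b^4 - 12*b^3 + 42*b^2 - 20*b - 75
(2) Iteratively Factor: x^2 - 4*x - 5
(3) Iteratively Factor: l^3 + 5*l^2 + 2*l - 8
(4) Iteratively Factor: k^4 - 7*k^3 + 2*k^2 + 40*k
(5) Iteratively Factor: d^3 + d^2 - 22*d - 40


(1) = (b - 5)*(b^3 - 7*b^2 + 7*b + 15) = (b - 5)*(b + 1)*(b^2 - 8*b + 15) = (b - 5)*(b - 3)*(b + 1)*(b - 5)
(2) = (x + 1)*(x - 5)
(3) = (l + 2)*(l^2 + 3*l - 4) = (l - 1)*(l + 2)*(l + 4)
(4) = (k - 4)*(k^3 - 3*k^2 - 10*k) = k*(k - 4)*(k^2 - 3*k - 10) = k*(k - 5)*(k - 4)*(k + 2)
(5) = (d + 4)*(d^2 - 3*d - 10) = (d - 5)*(d + 4)*(d + 2)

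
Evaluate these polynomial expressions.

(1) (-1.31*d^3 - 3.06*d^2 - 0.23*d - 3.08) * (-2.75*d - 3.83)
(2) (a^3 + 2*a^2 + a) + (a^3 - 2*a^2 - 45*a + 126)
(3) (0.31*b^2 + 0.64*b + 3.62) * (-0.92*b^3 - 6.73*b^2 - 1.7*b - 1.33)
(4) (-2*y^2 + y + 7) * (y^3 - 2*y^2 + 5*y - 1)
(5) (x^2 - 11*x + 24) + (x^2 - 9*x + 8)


(1) = 3.6025*d^4 + 13.4323*d^3 + 12.3523*d^2 + 9.3509*d + 11.7964
(2) = 2*a^3 - 44*a + 126
(3) = -0.2852*b^5 - 2.6751*b^4 - 8.1646*b^3 - 25.8629*b^2 - 7.0052*b - 4.8146
(4) = -2*y^5 + 5*y^4 - 5*y^3 - 7*y^2 + 34*y - 7
(5) = 2*x^2 - 20*x + 32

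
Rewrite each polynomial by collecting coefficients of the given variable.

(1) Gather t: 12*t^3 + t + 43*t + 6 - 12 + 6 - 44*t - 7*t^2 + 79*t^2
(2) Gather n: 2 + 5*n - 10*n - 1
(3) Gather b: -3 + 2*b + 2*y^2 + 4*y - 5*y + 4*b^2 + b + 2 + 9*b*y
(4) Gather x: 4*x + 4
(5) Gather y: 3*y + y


(1) = 12*t^3 + 72*t^2
(2) = 1 - 5*n
(3) = 4*b^2 + b*(9*y + 3) + 2*y^2 - y - 1
(4) = 4*x + 4
(5) = 4*y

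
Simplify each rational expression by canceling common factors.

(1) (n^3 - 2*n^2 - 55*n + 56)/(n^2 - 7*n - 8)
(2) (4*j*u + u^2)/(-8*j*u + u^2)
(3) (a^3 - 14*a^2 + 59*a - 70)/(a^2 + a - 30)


(1) = (n^2 + 6*n - 7)/(n + 1)
(2) = (4*j + u)/(-8*j + u)
(3) = (a^2 - 9*a + 14)/(a + 6)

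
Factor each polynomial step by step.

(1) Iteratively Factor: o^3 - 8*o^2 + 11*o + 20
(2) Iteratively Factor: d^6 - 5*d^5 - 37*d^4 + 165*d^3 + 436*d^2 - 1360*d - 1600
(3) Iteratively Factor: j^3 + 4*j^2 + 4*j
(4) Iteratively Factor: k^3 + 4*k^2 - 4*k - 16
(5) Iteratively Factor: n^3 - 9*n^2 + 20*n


(1) = (o - 5)*(o^2 - 3*o - 4) = (o - 5)*(o - 4)*(o + 1)
(2) = (d - 5)*(d^5 - 37*d^3 - 20*d^2 + 336*d + 320) = (d - 5)*(d + 1)*(d^4 - d^3 - 36*d^2 + 16*d + 320) = (d - 5)*(d - 4)*(d + 1)*(d^3 + 3*d^2 - 24*d - 80) = (d - 5)*(d - 4)*(d + 1)*(d + 4)*(d^2 - d - 20) = (d - 5)^2*(d - 4)*(d + 1)*(d + 4)*(d + 4)
(3) = (j + 2)*(j^2 + 2*j) = j*(j + 2)*(j + 2)
(4) = (k + 2)*(k^2 + 2*k - 8) = (k + 2)*(k + 4)*(k - 2)
(5) = (n)*(n^2 - 9*n + 20) = n*(n - 5)*(n - 4)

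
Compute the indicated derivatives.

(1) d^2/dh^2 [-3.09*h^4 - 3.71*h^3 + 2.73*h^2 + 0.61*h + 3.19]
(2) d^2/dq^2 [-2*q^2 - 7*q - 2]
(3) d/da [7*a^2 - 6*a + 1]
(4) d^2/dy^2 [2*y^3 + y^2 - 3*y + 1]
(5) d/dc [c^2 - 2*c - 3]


(1) = -37.08*h^2 - 22.26*h + 5.46
(2) = -4
(3) = 14*a - 6
(4) = 12*y + 2
(5) = 2*c - 2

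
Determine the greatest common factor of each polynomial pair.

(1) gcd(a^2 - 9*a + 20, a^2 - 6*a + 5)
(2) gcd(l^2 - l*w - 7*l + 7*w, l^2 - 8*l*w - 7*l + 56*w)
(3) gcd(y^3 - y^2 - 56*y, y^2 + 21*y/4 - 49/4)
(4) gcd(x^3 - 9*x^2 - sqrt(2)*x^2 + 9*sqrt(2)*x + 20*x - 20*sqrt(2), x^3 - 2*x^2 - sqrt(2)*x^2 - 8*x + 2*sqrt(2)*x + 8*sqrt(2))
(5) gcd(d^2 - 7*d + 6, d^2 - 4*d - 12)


(1) = a - 5
(2) = l - 7
(3) = y + 7
(4) = x^2 + x*(-4 - sqrt(2)) + 4*sqrt(2)
(5) = gcd((d - 6)*(d - 1), (d - 6)*(d + 2)) = d - 6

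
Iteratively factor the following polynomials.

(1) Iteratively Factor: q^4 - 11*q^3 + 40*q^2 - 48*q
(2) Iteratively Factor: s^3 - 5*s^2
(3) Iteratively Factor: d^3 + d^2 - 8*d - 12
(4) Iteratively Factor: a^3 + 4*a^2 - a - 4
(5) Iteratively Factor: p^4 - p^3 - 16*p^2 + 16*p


(1) = (q - 4)*(q^3 - 7*q^2 + 12*q) = (q - 4)*(q - 3)*(q^2 - 4*q) = q*(q - 4)*(q - 3)*(q - 4)
(2) = (s - 5)*(s^2) = s*(s - 5)*(s)
(3) = (d - 3)*(d^2 + 4*d + 4) = (d - 3)*(d + 2)*(d + 2)
(4) = (a + 1)*(a^2 + 3*a - 4) = (a + 1)*(a + 4)*(a - 1)
(5) = (p)*(p^3 - p^2 - 16*p + 16) = p*(p - 1)*(p^2 - 16) = p*(p - 1)*(p + 4)*(p - 4)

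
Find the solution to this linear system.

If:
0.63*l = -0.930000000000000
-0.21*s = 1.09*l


Then:
l = -1.48
s = 7.66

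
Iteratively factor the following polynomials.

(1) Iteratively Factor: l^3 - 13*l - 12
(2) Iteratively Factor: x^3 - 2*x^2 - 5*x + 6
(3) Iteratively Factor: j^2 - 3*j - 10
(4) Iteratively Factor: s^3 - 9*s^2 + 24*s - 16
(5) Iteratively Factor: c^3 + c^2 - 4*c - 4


(1) = (l + 1)*(l^2 - l - 12) = (l + 1)*(l + 3)*(l - 4)
(2) = (x - 1)*(x^2 - x - 6) = (x - 3)*(x - 1)*(x + 2)
(3) = (j - 5)*(j + 2)
(4) = (s - 4)*(s^2 - 5*s + 4) = (s - 4)*(s - 1)*(s - 4)
(5) = (c - 2)*(c^2 + 3*c + 2) = (c - 2)*(c + 2)*(c + 1)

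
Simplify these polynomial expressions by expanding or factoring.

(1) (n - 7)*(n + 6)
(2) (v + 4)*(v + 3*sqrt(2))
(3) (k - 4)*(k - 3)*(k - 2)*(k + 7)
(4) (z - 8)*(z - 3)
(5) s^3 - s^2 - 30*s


(1) = n^2 - n - 42
(2) = v^2 + 4*v + 3*sqrt(2)*v + 12*sqrt(2)
(3) = k^4 - 2*k^3 - 37*k^2 + 158*k - 168
(4) = z^2 - 11*z + 24
(5) = s*(s - 6)*(s + 5)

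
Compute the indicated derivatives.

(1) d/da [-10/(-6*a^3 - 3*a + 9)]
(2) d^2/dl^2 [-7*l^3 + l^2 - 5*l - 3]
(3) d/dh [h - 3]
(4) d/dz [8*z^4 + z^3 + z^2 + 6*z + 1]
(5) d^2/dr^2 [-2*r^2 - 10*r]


(1) = 10*(-6*a^2 - 1)/(3*(2*a^3 + a - 3)^2)
(2) = 2 - 42*l
(3) = 1
(4) = 32*z^3 + 3*z^2 + 2*z + 6
(5) = -4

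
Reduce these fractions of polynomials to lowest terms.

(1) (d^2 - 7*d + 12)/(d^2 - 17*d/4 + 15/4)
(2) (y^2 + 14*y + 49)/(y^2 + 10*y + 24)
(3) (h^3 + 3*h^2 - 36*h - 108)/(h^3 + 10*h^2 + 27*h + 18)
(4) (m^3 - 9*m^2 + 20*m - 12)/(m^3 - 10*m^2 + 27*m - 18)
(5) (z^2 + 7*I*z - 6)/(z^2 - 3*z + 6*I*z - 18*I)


(1) = (4*d - 16)/(4*d - 5)
(2) = (y^2 + 14*y + 49)/(y^2 + 10*y + 24)
(3) = (h - 6)/(h + 1)
(4) = (m - 2)/(m - 3)
(5) = (z + I)/(z - 3)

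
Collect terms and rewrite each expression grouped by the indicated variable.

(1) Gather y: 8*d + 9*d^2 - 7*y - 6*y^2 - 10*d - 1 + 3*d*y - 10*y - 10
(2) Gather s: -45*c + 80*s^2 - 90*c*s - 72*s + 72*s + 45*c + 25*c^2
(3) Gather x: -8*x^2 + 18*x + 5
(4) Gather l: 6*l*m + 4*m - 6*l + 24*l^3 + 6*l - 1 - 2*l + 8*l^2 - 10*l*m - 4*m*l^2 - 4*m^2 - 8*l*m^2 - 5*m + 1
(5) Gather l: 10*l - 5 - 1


(1) = 9*d^2 - 2*d - 6*y^2 + y*(3*d - 17) - 11
(2) = 25*c^2 - 90*c*s + 80*s^2
(3) = -8*x^2 + 18*x + 5
(4) = 24*l^3 + l^2*(8 - 4*m) + l*(-8*m^2 - 4*m - 2) - 4*m^2 - m
(5) = 10*l - 6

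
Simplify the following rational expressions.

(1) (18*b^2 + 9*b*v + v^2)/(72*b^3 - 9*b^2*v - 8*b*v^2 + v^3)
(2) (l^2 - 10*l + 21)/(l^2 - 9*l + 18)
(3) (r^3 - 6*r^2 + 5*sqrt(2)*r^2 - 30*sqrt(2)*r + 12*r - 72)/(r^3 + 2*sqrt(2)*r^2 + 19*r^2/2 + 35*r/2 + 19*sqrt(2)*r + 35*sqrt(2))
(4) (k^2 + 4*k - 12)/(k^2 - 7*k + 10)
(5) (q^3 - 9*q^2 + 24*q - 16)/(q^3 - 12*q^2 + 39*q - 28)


(1) = (6*b + v)/(24*b^2 - 11*b*v + v^2)
(2) = (l - 7)/(l - 6)
(3) = (2*r^2 + r*(-12 + 6*sqrt(2)) - 36*sqrt(2))/(2*r^2 + 19*r + 35)
(4) = (k + 6)/(k - 5)
(5) = (q - 4)/(q - 7)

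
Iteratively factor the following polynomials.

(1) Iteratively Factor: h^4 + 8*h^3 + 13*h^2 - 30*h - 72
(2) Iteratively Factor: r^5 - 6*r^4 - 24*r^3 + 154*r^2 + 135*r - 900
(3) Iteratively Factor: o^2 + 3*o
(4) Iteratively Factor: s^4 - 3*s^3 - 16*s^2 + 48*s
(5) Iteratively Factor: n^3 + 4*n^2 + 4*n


(1) = (h + 4)*(h^3 + 4*h^2 - 3*h - 18) = (h + 3)*(h + 4)*(h^2 + h - 6) = (h - 2)*(h + 3)*(h + 4)*(h + 3)
(2) = (r + 4)*(r^4 - 10*r^3 + 16*r^2 + 90*r - 225) = (r - 5)*(r + 4)*(r^3 - 5*r^2 - 9*r + 45) = (r - 5)*(r + 3)*(r + 4)*(r^2 - 8*r + 15) = (r - 5)*(r - 3)*(r + 3)*(r + 4)*(r - 5)
(3) = (o)*(o + 3)
(4) = (s + 4)*(s^3 - 7*s^2 + 12*s) = s*(s + 4)*(s^2 - 7*s + 12) = s*(s - 4)*(s + 4)*(s - 3)
(5) = (n + 2)*(n^2 + 2*n) = n*(n + 2)*(n + 2)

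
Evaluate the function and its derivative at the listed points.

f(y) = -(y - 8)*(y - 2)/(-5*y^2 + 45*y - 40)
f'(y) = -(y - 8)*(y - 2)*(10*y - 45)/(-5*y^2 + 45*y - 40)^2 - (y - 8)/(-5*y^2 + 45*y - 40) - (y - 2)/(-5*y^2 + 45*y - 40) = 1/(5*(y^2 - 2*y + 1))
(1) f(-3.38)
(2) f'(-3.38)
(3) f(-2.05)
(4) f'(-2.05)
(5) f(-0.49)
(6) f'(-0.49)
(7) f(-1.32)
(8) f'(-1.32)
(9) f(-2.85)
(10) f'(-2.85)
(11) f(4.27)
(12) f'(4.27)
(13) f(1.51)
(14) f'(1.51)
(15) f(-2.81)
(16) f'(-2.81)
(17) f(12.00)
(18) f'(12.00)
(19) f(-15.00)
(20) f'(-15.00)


(1) = 0.25
(2) = 0.01
(3) = 0.27
(4) = 0.02
(5) = 0.33
(6) = 0.09
(7) = 0.29
(8) = 0.04
(9) = 0.25
(10) = 0.01
(11) = 0.14
(12) = 0.02
(13) = -0.19
(14) = 0.77
(15) = 0.25
(16) = 0.01
(17) = 0.18
(18) = 0.00
(19) = 0.21
(20) = 0.00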